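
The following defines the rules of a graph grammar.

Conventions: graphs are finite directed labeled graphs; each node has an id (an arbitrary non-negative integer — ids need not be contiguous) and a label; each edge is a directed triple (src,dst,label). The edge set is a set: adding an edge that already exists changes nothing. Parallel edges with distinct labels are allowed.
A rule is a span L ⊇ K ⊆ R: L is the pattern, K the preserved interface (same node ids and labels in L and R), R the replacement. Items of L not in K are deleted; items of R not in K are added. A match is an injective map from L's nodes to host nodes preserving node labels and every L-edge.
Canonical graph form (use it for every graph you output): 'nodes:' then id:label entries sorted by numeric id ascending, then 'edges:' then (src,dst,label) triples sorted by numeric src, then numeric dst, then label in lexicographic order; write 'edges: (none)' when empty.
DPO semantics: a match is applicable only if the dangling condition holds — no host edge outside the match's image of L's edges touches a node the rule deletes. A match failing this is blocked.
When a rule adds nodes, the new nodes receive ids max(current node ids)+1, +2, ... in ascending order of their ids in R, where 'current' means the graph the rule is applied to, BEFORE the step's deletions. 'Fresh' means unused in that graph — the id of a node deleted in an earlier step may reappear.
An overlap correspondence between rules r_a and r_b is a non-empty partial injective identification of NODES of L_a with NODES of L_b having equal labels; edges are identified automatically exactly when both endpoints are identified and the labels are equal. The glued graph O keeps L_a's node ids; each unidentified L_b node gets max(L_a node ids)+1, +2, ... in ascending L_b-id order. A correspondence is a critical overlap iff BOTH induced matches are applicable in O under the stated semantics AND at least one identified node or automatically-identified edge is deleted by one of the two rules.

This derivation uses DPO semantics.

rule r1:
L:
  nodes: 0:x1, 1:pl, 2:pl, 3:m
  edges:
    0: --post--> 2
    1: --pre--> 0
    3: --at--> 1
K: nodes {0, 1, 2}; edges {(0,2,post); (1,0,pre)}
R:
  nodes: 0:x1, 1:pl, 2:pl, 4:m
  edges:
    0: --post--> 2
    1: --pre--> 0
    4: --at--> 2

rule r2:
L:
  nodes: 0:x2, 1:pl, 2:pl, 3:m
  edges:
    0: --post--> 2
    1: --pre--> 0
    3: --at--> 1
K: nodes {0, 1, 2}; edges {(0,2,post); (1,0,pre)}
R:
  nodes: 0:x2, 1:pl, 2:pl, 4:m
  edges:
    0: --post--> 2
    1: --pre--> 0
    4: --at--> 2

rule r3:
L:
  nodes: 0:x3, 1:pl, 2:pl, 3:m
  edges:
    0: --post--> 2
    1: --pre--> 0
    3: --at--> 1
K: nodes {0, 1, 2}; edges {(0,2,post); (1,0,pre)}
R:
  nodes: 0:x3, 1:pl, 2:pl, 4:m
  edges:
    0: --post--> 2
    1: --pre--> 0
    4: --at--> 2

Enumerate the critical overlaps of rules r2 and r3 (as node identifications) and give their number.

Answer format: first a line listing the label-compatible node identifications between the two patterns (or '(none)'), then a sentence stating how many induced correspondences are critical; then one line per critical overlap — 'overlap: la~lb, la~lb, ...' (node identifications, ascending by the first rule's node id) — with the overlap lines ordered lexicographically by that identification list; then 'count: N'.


label-compatible node identifications between L(r2) and L(r3): 1~1, 1~2, 2~1, 2~2, 3~3
2 of the induced correspondences are critical overlaps of r2 and r3.
overlap: 1~1, 2~2, 3~3
overlap: 1~1, 3~3
count: 2


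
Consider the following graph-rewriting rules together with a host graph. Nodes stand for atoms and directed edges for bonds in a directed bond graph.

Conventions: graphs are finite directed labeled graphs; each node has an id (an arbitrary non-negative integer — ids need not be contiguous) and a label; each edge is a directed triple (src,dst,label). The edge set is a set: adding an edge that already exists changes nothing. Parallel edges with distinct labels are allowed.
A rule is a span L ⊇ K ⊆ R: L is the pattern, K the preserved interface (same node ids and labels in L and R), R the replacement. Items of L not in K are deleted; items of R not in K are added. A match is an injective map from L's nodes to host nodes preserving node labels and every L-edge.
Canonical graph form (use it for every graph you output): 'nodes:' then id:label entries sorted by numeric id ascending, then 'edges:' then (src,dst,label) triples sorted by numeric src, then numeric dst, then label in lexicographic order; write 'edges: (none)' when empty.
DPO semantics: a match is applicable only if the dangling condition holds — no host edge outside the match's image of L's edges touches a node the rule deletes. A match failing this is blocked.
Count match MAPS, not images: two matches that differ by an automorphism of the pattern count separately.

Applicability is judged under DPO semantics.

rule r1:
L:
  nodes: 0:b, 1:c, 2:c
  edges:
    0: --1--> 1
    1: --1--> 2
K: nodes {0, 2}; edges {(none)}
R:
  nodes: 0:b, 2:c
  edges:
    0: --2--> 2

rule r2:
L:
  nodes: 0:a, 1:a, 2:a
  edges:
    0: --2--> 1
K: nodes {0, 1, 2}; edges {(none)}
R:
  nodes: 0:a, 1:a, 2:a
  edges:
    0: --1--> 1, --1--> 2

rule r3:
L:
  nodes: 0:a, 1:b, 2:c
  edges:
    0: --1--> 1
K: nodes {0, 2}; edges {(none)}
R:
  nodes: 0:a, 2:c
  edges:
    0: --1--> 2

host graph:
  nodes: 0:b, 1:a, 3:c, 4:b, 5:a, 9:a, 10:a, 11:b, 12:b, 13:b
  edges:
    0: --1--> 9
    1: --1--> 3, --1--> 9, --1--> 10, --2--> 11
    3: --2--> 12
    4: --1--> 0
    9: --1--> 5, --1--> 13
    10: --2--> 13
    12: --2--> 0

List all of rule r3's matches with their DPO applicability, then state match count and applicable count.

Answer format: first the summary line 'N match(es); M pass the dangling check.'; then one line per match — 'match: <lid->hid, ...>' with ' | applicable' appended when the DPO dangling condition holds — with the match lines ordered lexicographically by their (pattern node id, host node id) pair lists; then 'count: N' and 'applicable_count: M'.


1 match(es); 0 pass the dangling check.
match: 0->9, 1->13, 2->3
count: 1
applicable_count: 0


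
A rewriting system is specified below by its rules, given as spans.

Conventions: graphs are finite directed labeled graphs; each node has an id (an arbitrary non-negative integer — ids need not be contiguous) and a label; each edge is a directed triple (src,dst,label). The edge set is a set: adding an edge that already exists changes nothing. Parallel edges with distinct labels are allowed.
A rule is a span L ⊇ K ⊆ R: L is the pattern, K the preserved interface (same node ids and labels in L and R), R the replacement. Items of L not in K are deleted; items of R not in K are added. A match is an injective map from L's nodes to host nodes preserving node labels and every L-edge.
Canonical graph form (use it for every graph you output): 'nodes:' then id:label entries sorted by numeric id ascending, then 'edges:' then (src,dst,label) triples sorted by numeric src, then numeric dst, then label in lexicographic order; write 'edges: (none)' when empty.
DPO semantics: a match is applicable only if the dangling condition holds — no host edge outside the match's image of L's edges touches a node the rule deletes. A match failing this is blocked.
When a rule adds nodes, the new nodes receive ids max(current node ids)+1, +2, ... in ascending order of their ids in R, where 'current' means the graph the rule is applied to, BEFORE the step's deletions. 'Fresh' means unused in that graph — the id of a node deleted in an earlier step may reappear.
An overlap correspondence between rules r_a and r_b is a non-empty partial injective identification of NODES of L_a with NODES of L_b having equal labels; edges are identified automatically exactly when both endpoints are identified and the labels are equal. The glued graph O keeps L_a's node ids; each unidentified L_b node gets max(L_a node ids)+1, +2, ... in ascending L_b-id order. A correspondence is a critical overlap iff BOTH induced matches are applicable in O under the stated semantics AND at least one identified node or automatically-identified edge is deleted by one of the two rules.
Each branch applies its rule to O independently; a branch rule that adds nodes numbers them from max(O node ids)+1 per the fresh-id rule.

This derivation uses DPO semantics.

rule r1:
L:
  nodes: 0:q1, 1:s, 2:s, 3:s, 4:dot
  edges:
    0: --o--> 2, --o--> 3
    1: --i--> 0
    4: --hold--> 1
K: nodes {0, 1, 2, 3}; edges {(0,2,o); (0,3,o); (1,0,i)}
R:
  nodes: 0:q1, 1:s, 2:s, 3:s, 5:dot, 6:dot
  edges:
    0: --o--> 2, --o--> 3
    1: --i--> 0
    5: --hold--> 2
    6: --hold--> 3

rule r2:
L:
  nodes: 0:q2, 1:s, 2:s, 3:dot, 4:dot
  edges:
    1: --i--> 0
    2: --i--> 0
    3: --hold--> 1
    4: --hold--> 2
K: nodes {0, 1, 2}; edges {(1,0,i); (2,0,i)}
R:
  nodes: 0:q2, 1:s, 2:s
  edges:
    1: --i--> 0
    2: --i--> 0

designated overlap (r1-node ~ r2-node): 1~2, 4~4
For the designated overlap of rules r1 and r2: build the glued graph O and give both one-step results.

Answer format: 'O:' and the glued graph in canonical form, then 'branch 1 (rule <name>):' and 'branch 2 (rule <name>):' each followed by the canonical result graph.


O:
nodes: 0:q1, 1:s, 2:s, 3:s, 4:dot, 5:q2, 6:s, 7:dot
edges: (0,2,o); (0,3,o); (1,0,i); (1,5,i); (4,1,hold); (6,5,i); (7,6,hold)
branch 1 (rule r1):
nodes: 0:q1, 1:s, 2:s, 3:s, 5:q2, 6:s, 7:dot, 8:dot, 9:dot
edges: (0,2,o); (0,3,o); (1,0,i); (1,5,i); (6,5,i); (7,6,hold); (8,2,hold); (9,3,hold)
branch 2 (rule r2):
nodes: 0:q1, 1:s, 2:s, 3:s, 5:q2, 6:s
edges: (0,2,o); (0,3,o); (1,0,i); (1,5,i); (6,5,i)


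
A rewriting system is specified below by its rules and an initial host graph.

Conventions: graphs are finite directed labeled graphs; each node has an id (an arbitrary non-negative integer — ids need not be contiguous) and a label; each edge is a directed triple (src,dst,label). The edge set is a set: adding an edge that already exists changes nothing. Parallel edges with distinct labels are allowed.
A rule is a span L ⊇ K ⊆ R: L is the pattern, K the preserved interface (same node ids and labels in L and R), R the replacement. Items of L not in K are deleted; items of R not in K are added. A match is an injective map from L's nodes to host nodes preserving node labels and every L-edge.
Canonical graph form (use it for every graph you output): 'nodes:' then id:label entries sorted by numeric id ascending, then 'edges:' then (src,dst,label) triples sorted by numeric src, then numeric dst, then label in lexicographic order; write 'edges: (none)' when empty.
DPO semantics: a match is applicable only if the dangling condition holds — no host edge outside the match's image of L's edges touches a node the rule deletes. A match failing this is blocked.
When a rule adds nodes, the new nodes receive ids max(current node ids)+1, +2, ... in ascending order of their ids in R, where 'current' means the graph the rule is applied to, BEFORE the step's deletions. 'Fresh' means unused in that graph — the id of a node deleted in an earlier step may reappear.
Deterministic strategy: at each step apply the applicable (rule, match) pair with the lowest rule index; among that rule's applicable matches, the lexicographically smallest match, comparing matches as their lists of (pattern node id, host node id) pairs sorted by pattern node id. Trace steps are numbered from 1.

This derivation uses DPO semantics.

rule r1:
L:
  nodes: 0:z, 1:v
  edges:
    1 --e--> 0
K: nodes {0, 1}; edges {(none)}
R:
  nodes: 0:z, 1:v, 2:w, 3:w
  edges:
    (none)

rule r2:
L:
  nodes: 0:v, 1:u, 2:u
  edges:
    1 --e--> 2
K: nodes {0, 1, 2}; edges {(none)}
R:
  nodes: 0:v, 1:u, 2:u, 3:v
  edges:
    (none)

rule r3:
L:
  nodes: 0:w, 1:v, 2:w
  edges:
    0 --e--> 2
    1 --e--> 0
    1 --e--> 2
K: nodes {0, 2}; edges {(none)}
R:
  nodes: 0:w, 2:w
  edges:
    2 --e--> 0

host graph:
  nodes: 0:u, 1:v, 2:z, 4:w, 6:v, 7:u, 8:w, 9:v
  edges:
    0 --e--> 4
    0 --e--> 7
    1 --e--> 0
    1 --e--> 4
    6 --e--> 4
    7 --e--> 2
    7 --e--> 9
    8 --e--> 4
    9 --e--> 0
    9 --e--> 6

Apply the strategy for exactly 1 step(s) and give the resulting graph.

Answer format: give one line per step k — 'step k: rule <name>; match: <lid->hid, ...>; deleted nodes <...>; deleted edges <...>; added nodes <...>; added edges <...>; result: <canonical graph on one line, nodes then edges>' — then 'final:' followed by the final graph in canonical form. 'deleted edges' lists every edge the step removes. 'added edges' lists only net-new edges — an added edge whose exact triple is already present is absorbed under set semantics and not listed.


step 1: rule r2; match: 0->1, 1->0, 2->7; deleted nodes (none); deleted edges (0,7,e); added nodes 10; added edges (none); result: nodes: 0:u, 1:v, 2:z, 4:w, 6:v, 7:u, 8:w, 9:v, 10:v edges: (0,4,e); (1,0,e); (1,4,e); (6,4,e); (7,2,e); (7,9,e); (8,4,e); (9,0,e); (9,6,e)
final:
nodes: 0:u, 1:v, 2:z, 4:w, 6:v, 7:u, 8:w, 9:v, 10:v
edges: (0,4,e); (1,0,e); (1,4,e); (6,4,e); (7,2,e); (7,9,e); (8,4,e); (9,0,e); (9,6,e)


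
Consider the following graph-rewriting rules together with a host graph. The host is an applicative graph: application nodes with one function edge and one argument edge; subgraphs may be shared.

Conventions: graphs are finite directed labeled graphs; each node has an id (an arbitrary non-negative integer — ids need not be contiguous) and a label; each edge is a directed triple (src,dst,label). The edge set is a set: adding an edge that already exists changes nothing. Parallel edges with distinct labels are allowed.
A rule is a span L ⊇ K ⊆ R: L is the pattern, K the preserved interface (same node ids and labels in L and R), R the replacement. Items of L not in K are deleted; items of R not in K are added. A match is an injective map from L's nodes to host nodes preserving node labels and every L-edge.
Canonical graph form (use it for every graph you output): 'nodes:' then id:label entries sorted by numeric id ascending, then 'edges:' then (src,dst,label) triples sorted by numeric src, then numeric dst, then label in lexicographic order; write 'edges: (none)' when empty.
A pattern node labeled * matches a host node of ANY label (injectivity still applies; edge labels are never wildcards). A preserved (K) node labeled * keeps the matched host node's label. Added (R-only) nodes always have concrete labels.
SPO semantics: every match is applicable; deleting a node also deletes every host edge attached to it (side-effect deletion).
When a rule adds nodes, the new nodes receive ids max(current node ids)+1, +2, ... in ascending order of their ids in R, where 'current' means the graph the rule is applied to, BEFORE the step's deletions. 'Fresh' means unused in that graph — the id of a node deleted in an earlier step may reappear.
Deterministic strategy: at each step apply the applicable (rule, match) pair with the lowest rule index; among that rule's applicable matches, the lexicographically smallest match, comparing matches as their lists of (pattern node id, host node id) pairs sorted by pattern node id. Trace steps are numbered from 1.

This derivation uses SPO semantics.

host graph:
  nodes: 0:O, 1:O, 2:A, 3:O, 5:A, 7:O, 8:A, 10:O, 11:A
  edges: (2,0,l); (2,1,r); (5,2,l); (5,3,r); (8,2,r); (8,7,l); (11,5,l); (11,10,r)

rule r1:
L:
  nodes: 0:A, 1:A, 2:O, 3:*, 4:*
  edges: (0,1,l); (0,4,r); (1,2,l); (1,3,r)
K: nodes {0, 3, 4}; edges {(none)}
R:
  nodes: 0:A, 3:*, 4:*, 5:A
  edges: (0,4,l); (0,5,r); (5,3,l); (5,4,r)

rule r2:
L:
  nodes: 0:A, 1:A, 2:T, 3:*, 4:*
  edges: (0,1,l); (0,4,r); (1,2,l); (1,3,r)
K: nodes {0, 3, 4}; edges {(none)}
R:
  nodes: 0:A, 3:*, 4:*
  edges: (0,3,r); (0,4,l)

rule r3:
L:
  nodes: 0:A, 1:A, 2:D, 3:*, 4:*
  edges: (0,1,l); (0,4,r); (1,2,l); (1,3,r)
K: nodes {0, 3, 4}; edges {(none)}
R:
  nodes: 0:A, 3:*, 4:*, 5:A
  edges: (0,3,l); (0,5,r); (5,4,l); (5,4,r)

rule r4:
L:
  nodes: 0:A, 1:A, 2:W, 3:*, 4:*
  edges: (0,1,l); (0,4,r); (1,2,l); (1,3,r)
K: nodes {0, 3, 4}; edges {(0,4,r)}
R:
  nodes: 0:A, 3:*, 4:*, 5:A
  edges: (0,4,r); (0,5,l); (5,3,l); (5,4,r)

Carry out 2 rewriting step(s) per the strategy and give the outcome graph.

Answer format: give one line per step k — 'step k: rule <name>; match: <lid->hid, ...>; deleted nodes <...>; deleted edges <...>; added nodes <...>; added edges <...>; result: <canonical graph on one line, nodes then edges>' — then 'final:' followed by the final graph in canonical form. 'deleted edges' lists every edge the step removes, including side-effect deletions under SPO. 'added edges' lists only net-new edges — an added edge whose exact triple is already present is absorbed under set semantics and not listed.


step 1: rule r1; match: 0->5, 1->2, 2->0, 3->1, 4->3; deleted nodes 0, 2; deleted edges (2,0,l); (2,1,r); (5,2,l); (5,3,r); (8,2,r); added nodes 12; added edges (5,3,l); (5,12,r); (12,1,l); (12,3,r); result: nodes: 1:O, 3:O, 5:A, 7:O, 8:A, 10:O, 11:A, 12:A edges: (5,3,l); (5,12,r); (8,7,l); (11,5,l); (11,10,r); (12,1,l); (12,3,r)
step 2: rule r1; match: 0->11, 1->5, 2->3, 3->12, 4->10; deleted nodes 3, 5; deleted edges (5,3,l); (5,12,r); (11,5,l); (11,10,r); (12,3,r); added nodes 13; added edges (11,10,l); (11,13,r); (13,10,r); (13,12,l); result: nodes: 1:O, 7:O, 8:A, 10:O, 11:A, 12:A, 13:A edges: (8,7,l); (11,10,l); (11,13,r); (12,1,l); (13,10,r); (13,12,l)
final:
nodes: 1:O, 7:O, 8:A, 10:O, 11:A, 12:A, 13:A
edges: (8,7,l); (11,10,l); (11,13,r); (12,1,l); (13,10,r); (13,12,l)


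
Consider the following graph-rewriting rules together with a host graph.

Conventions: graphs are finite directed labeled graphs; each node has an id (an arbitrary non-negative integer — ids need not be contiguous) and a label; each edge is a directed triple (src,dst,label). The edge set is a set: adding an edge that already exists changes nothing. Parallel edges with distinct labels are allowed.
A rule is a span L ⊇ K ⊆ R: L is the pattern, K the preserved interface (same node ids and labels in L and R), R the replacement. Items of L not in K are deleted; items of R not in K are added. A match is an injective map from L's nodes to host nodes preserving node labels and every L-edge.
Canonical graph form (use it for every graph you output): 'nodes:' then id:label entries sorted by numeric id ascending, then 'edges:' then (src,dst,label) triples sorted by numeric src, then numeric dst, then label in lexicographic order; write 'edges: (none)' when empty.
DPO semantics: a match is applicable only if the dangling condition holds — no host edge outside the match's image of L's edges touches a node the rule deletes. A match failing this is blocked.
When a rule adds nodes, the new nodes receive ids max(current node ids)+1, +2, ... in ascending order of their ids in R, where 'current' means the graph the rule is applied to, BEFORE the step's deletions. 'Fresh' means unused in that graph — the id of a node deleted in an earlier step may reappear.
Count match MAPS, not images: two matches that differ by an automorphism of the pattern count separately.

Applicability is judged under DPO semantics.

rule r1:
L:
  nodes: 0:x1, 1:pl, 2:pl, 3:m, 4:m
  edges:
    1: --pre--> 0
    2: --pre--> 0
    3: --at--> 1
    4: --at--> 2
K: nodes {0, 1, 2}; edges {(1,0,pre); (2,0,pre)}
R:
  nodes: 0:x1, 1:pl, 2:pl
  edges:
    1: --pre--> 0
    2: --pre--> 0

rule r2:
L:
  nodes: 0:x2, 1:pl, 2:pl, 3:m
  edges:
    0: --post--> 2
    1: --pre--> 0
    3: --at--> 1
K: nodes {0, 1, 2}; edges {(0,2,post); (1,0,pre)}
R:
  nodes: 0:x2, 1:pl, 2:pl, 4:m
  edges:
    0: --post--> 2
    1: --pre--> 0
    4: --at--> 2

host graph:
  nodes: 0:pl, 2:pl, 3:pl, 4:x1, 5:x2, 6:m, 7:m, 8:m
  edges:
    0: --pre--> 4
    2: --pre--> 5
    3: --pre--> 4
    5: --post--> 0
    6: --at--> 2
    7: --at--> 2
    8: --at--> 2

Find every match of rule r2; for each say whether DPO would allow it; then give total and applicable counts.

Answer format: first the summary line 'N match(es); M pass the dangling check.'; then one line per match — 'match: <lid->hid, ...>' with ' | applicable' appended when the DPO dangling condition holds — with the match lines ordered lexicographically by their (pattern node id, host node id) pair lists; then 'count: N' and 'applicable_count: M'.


3 match(es); 3 pass the dangling check.
match: 0->5, 1->2, 2->0, 3->6 | applicable
match: 0->5, 1->2, 2->0, 3->7 | applicable
match: 0->5, 1->2, 2->0, 3->8 | applicable
count: 3
applicable_count: 3


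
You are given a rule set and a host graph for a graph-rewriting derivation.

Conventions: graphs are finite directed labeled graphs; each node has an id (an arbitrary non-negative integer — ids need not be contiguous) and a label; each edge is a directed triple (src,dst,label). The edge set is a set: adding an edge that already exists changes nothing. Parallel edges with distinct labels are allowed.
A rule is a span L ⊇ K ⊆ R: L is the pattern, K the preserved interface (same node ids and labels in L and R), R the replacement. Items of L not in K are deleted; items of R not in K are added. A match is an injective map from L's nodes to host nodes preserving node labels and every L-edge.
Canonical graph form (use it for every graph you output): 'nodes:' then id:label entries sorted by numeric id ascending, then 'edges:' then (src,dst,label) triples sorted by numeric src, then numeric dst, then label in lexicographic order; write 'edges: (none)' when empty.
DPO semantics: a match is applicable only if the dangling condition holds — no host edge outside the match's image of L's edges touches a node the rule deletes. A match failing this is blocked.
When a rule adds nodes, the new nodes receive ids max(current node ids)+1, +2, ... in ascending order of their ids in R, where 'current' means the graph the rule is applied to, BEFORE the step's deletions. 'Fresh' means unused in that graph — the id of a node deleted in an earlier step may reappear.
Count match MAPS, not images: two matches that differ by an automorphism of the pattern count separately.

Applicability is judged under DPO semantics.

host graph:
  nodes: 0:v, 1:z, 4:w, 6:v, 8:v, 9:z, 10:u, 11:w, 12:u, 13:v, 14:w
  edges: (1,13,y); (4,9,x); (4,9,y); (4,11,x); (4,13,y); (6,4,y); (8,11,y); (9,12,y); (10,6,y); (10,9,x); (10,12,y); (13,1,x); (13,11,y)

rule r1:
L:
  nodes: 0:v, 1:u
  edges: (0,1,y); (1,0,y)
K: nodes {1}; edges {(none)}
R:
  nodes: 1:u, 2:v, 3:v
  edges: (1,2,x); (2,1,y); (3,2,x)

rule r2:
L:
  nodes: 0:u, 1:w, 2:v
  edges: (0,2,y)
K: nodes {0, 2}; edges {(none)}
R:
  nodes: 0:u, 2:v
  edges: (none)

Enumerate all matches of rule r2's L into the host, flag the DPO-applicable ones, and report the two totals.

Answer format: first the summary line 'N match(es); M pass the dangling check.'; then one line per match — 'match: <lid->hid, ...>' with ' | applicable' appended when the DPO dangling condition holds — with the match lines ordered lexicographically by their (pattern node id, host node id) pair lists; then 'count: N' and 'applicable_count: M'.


3 match(es); 1 pass the dangling check.
match: 0->10, 1->4, 2->6
match: 0->10, 1->11, 2->6
match: 0->10, 1->14, 2->6 | applicable
count: 3
applicable_count: 1


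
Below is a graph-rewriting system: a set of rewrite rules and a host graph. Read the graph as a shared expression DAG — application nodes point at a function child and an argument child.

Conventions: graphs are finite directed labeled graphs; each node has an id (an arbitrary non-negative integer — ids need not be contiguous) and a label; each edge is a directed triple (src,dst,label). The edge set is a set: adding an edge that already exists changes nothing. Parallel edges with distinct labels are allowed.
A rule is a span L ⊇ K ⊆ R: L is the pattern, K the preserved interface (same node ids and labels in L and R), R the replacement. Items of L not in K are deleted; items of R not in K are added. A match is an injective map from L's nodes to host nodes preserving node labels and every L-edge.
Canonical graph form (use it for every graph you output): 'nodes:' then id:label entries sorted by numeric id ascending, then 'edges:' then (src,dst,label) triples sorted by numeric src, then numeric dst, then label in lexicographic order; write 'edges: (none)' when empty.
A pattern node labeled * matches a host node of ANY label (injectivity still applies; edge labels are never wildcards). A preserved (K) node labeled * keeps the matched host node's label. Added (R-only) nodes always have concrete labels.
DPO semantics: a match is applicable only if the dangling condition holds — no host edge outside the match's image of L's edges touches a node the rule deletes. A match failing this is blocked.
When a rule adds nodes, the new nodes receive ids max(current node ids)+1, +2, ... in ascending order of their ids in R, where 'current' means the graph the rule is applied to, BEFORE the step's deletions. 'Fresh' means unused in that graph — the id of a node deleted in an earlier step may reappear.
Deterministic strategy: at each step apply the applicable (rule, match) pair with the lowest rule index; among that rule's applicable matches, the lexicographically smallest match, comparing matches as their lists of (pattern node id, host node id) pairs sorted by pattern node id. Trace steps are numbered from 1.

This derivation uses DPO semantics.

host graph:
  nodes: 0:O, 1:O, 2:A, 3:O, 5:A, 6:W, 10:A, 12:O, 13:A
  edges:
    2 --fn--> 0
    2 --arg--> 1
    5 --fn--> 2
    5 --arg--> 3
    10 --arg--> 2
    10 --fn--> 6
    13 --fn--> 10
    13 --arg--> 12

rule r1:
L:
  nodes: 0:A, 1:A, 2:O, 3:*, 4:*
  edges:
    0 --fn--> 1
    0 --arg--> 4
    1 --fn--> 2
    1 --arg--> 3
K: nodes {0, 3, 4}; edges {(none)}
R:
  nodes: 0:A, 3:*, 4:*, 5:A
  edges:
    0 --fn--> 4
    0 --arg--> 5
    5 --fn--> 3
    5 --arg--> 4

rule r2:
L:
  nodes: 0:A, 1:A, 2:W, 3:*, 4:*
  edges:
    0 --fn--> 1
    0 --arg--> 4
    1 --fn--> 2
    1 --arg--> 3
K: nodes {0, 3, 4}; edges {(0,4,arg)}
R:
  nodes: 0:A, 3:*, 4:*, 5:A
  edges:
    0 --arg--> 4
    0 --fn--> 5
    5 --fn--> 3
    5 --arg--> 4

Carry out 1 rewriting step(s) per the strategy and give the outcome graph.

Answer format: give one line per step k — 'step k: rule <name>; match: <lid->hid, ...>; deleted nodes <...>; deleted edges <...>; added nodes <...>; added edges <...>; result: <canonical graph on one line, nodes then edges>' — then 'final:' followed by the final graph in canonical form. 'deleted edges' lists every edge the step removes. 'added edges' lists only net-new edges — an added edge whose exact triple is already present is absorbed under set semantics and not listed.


step 1: rule r2; match: 0->13, 1->10, 2->6, 3->2, 4->12; deleted nodes 6, 10; deleted edges (10,2,arg); (10,6,fn); (13,10,fn); added nodes 14; added edges (13,14,fn); (14,2,fn); (14,12,arg); result: nodes: 0:O, 1:O, 2:A, 3:O, 5:A, 12:O, 13:A, 14:A edges: (2,0,fn); (2,1,arg); (5,2,fn); (5,3,arg); (13,12,arg); (13,14,fn); (14,2,fn); (14,12,arg)
final:
nodes: 0:O, 1:O, 2:A, 3:O, 5:A, 12:O, 13:A, 14:A
edges: (2,0,fn); (2,1,arg); (5,2,fn); (5,3,arg); (13,12,arg); (13,14,fn); (14,2,fn); (14,12,arg)


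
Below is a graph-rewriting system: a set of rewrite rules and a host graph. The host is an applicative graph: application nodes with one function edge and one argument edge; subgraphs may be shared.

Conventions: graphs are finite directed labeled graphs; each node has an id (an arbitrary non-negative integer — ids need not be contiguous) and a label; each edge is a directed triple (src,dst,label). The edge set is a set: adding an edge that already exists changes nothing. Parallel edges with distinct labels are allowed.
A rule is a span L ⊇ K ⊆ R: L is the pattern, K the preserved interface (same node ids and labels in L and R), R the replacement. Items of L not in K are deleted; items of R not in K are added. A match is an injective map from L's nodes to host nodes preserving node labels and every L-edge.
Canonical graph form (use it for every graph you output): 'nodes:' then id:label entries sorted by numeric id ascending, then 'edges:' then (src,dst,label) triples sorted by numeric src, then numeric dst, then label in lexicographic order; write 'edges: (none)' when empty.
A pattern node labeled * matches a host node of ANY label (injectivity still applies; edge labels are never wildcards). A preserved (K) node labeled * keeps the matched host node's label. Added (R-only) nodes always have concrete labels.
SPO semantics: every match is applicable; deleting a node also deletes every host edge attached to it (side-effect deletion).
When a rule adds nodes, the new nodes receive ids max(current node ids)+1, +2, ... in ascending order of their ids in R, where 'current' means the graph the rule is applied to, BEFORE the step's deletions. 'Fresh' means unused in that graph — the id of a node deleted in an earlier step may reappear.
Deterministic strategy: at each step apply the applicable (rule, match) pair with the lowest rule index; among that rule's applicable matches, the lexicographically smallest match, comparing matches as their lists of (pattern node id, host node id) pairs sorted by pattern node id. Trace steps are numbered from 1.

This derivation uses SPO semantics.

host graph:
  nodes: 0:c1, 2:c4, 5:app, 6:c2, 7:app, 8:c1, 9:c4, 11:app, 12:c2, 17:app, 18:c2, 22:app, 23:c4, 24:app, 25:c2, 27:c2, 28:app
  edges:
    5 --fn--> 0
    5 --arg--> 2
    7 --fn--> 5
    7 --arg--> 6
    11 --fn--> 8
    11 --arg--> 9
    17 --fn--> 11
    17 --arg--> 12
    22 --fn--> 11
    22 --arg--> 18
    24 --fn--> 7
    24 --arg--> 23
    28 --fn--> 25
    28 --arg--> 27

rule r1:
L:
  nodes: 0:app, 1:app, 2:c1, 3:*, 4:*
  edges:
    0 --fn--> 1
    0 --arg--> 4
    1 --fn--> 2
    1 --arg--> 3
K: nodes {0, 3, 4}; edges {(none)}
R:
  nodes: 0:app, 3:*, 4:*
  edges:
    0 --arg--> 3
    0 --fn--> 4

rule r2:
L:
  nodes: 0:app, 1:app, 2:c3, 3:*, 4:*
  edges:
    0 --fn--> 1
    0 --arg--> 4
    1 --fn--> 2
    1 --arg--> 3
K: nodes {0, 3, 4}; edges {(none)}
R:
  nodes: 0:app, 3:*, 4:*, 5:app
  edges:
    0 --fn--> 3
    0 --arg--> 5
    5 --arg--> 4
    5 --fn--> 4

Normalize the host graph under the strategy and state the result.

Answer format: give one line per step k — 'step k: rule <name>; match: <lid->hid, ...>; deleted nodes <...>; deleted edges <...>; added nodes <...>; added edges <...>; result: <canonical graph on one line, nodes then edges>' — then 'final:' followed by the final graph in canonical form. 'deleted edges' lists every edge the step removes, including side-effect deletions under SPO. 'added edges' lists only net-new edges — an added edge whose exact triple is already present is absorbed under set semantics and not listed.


step 1: rule r1; match: 0->7, 1->5, 2->0, 3->2, 4->6; deleted nodes 0, 5; deleted edges (5,0,fn); (5,2,arg); (7,5,fn); (7,6,arg); added nodes (none); added edges (7,2,arg); (7,6,fn); result: nodes: 2:c4, 6:c2, 7:app, 8:c1, 9:c4, 11:app, 12:c2, 17:app, 18:c2, 22:app, 23:c4, 24:app, 25:c2, 27:c2, 28:app edges: (7,2,arg); (7,6,fn); (11,8,fn); (11,9,arg); (17,11,fn); (17,12,arg); (22,11,fn); (22,18,arg); (24,7,fn); (24,23,arg); (28,25,fn); (28,27,arg)
step 2: rule r1; match: 0->17, 1->11, 2->8, 3->9, 4->12; deleted nodes 8, 11; deleted edges (11,8,fn); (11,9,arg); (17,11,fn); (17,12,arg); (22,11,fn); added nodes (none); added edges (17,9,arg); (17,12,fn); result: nodes: 2:c4, 6:c2, 7:app, 9:c4, 12:c2, 17:app, 18:c2, 22:app, 23:c4, 24:app, 25:c2, 27:c2, 28:app edges: (7,2,arg); (7,6,fn); (17,9,arg); (17,12,fn); (22,18,arg); (24,7,fn); (24,23,arg); (28,25,fn); (28,27,arg)
final:
nodes: 2:c4, 6:c2, 7:app, 9:c4, 12:c2, 17:app, 18:c2, 22:app, 23:c4, 24:app, 25:c2, 27:c2, 28:app
edges: (7,2,arg); (7,6,fn); (17,9,arg); (17,12,fn); (22,18,arg); (24,7,fn); (24,23,arg); (28,25,fn); (28,27,arg)


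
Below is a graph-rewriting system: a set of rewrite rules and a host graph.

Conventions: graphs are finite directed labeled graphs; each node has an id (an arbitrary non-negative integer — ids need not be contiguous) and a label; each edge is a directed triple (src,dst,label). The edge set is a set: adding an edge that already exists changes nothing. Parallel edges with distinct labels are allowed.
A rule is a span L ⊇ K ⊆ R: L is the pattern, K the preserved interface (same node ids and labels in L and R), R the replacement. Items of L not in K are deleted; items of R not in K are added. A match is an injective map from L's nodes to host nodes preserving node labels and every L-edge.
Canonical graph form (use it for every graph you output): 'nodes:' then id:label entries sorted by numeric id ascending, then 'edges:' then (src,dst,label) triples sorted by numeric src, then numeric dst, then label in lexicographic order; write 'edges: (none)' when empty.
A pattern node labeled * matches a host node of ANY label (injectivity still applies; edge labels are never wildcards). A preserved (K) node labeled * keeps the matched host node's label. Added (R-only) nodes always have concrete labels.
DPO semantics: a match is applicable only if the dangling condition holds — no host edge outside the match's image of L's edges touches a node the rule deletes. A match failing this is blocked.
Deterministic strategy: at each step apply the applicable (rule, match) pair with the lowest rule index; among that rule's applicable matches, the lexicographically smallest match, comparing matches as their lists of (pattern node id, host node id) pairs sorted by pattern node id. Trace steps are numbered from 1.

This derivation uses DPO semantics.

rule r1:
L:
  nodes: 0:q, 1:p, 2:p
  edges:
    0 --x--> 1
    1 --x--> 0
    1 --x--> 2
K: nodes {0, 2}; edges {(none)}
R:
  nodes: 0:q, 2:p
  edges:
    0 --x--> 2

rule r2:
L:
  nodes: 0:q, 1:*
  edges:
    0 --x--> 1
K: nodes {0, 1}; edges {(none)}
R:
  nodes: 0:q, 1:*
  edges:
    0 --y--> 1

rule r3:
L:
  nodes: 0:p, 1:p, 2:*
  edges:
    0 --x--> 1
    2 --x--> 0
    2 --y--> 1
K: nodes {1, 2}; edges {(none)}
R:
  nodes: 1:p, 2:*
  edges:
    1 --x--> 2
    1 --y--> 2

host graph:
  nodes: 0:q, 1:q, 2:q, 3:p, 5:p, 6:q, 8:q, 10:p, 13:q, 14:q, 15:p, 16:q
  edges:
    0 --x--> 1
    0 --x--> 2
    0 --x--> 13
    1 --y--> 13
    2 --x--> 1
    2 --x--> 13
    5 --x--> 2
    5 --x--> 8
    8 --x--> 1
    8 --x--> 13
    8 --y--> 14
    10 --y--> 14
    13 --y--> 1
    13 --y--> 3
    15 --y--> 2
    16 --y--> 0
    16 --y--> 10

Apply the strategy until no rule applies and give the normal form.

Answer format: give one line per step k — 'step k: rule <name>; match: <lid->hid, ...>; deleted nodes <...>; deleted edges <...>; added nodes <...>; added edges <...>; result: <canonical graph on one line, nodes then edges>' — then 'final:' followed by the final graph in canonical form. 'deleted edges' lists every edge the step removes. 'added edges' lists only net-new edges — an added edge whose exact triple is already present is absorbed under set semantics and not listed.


step 1: rule r2; match: 0->0, 1->1; deleted nodes (none); deleted edges (0,1,x); added nodes (none); added edges (0,1,y); result: nodes: 0:q, 1:q, 2:q, 3:p, 5:p, 6:q, 8:q, 10:p, 13:q, 14:q, 15:p, 16:q edges: (0,1,y); (0,2,x); (0,13,x); (1,13,y); (2,1,x); (2,13,x); (5,2,x); (5,8,x); (8,1,x); (8,13,x); (8,14,y); (10,14,y); (13,1,y); (13,3,y); (15,2,y); (16,0,y); (16,10,y)
step 2: rule r2; match: 0->0, 1->2; deleted nodes (none); deleted edges (0,2,x); added nodes (none); added edges (0,2,y); result: nodes: 0:q, 1:q, 2:q, 3:p, 5:p, 6:q, 8:q, 10:p, 13:q, 14:q, 15:p, 16:q edges: (0,1,y); (0,2,y); (0,13,x); (1,13,y); (2,1,x); (2,13,x); (5,2,x); (5,8,x); (8,1,x); (8,13,x); (8,14,y); (10,14,y); (13,1,y); (13,3,y); (15,2,y); (16,0,y); (16,10,y)
step 3: rule r2; match: 0->0, 1->13; deleted nodes (none); deleted edges (0,13,x); added nodes (none); added edges (0,13,y); result: nodes: 0:q, 1:q, 2:q, 3:p, 5:p, 6:q, 8:q, 10:p, 13:q, 14:q, 15:p, 16:q edges: (0,1,y); (0,2,y); (0,13,y); (1,13,y); (2,1,x); (2,13,x); (5,2,x); (5,8,x); (8,1,x); (8,13,x); (8,14,y); (10,14,y); (13,1,y); (13,3,y); (15,2,y); (16,0,y); (16,10,y)
step 4: rule r2; match: 0->2, 1->1; deleted nodes (none); deleted edges (2,1,x); added nodes (none); added edges (2,1,y); result: nodes: 0:q, 1:q, 2:q, 3:p, 5:p, 6:q, 8:q, 10:p, 13:q, 14:q, 15:p, 16:q edges: (0,1,y); (0,2,y); (0,13,y); (1,13,y); (2,1,y); (2,13,x); (5,2,x); (5,8,x); (8,1,x); (8,13,x); (8,14,y); (10,14,y); (13,1,y); (13,3,y); (15,2,y); (16,0,y); (16,10,y)
step 5: rule r2; match: 0->2, 1->13; deleted nodes (none); deleted edges (2,13,x); added nodes (none); added edges (2,13,y); result: nodes: 0:q, 1:q, 2:q, 3:p, 5:p, 6:q, 8:q, 10:p, 13:q, 14:q, 15:p, 16:q edges: (0,1,y); (0,2,y); (0,13,y); (1,13,y); (2,1,y); (2,13,y); (5,2,x); (5,8,x); (8,1,x); (8,13,x); (8,14,y); (10,14,y); (13,1,y); (13,3,y); (15,2,y); (16,0,y); (16,10,y)
step 6: rule r2; match: 0->8, 1->1; deleted nodes (none); deleted edges (8,1,x); added nodes (none); added edges (8,1,y); result: nodes: 0:q, 1:q, 2:q, 3:p, 5:p, 6:q, 8:q, 10:p, 13:q, 14:q, 15:p, 16:q edges: (0,1,y); (0,2,y); (0,13,y); (1,13,y); (2,1,y); (2,13,y); (5,2,x); (5,8,x); (8,1,y); (8,13,x); (8,14,y); (10,14,y); (13,1,y); (13,3,y); (15,2,y); (16,0,y); (16,10,y)
step 7: rule r2; match: 0->8, 1->13; deleted nodes (none); deleted edges (8,13,x); added nodes (none); added edges (8,13,y); result: nodes: 0:q, 1:q, 2:q, 3:p, 5:p, 6:q, 8:q, 10:p, 13:q, 14:q, 15:p, 16:q edges: (0,1,y); (0,2,y); (0,13,y); (1,13,y); (2,1,y); (2,13,y); (5,2,x); (5,8,x); (8,1,y); (8,13,y); (8,14,y); (10,14,y); (13,1,y); (13,3,y); (15,2,y); (16,0,y); (16,10,y)
final:
nodes: 0:q, 1:q, 2:q, 3:p, 5:p, 6:q, 8:q, 10:p, 13:q, 14:q, 15:p, 16:q
edges: (0,1,y); (0,2,y); (0,13,y); (1,13,y); (2,1,y); (2,13,y); (5,2,x); (5,8,x); (8,1,y); (8,13,y); (8,14,y); (10,14,y); (13,1,y); (13,3,y); (15,2,y); (16,0,y); (16,10,y)


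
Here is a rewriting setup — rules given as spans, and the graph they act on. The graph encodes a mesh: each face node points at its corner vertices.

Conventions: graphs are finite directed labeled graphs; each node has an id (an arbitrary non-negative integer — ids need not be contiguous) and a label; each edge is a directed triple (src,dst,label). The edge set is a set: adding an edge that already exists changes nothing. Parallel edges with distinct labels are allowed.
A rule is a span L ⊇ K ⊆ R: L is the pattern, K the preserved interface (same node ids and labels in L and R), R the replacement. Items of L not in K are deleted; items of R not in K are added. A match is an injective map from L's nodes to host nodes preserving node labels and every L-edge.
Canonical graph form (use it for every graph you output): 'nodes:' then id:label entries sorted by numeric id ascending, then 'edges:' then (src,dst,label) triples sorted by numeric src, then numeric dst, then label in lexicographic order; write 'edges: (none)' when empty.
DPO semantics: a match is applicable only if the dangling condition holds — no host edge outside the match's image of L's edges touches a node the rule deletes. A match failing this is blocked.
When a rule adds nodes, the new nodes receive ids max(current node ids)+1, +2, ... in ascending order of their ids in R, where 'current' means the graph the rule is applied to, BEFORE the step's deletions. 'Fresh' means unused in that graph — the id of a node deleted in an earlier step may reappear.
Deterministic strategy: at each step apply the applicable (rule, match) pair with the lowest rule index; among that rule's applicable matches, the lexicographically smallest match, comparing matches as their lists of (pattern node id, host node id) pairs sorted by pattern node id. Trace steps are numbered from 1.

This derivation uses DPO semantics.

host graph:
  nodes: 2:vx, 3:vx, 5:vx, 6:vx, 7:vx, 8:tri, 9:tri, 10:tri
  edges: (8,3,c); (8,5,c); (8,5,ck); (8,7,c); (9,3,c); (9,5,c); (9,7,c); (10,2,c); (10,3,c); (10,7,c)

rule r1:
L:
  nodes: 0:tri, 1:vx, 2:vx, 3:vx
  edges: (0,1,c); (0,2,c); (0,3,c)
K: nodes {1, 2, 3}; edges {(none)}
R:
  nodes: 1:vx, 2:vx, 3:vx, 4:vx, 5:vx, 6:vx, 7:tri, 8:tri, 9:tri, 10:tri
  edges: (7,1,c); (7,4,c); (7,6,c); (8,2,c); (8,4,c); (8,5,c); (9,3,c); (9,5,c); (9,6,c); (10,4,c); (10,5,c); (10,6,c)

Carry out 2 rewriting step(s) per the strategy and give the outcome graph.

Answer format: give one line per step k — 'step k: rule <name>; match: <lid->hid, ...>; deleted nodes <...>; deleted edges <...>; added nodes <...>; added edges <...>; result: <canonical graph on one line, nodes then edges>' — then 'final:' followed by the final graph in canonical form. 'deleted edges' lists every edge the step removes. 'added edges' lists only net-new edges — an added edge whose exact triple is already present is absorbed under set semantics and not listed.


step 1: rule r1; match: 0->9, 1->3, 2->5, 3->7; deleted nodes 9; deleted edges (9,3,c); (9,5,c); (9,7,c); added nodes 11, 12, 13, 14, 15, 16, 17; added edges (14,3,c); (14,11,c); (14,13,c); (15,5,c); (15,11,c); (15,12,c); (16,7,c); (16,12,c); (16,13,c); (17,11,c); (17,12,c); (17,13,c); result: nodes: 2:vx, 3:vx, 5:vx, 6:vx, 7:vx, 8:tri, 10:tri, 11:vx, 12:vx, 13:vx, 14:tri, 15:tri, 16:tri, 17:tri edges: (8,3,c); (8,5,c); (8,5,ck); (8,7,c); (10,2,c); (10,3,c); (10,7,c); (14,3,c); (14,11,c); (14,13,c); (15,5,c); (15,11,c); (15,12,c); (16,7,c); (16,12,c); (16,13,c); (17,11,c); (17,12,c); (17,13,c)
step 2: rule r1; match: 0->10, 1->2, 2->3, 3->7; deleted nodes 10; deleted edges (10,2,c); (10,3,c); (10,7,c); added nodes 18, 19, 20, 21, 22, 23, 24; added edges (21,2,c); (21,18,c); (21,20,c); (22,3,c); (22,18,c); (22,19,c); (23,7,c); (23,19,c); (23,20,c); (24,18,c); (24,19,c); (24,20,c); result: nodes: 2:vx, 3:vx, 5:vx, 6:vx, 7:vx, 8:tri, 11:vx, 12:vx, 13:vx, 14:tri, 15:tri, 16:tri, 17:tri, 18:vx, 19:vx, 20:vx, 21:tri, 22:tri, 23:tri, 24:tri edges: (8,3,c); (8,5,c); (8,5,ck); (8,7,c); (14,3,c); (14,11,c); (14,13,c); (15,5,c); (15,11,c); (15,12,c); (16,7,c); (16,12,c); (16,13,c); (17,11,c); (17,12,c); (17,13,c); (21,2,c); (21,18,c); (21,20,c); (22,3,c); (22,18,c); (22,19,c); (23,7,c); (23,19,c); (23,20,c); (24,18,c); (24,19,c); (24,20,c)
final:
nodes: 2:vx, 3:vx, 5:vx, 6:vx, 7:vx, 8:tri, 11:vx, 12:vx, 13:vx, 14:tri, 15:tri, 16:tri, 17:tri, 18:vx, 19:vx, 20:vx, 21:tri, 22:tri, 23:tri, 24:tri
edges: (8,3,c); (8,5,c); (8,5,ck); (8,7,c); (14,3,c); (14,11,c); (14,13,c); (15,5,c); (15,11,c); (15,12,c); (16,7,c); (16,12,c); (16,13,c); (17,11,c); (17,12,c); (17,13,c); (21,2,c); (21,18,c); (21,20,c); (22,3,c); (22,18,c); (22,19,c); (23,7,c); (23,19,c); (23,20,c); (24,18,c); (24,19,c); (24,20,c)
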